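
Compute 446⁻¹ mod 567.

567 = 1·446 + 121
446 = 3·121 + 83
121 = 1·83 + 38
83 = 2·38 + 7
38 = 5·7 + 3
7 = 2·3 + 1
3 = 3·1 + 0
gcd(446, 567) = 1, so the inverse exists.
Bézout: 1 = −129·567 + 164·446.
So 446⁻¹ ≡ 164 (mod 567).

164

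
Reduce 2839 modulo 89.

80

2839 = 31*89 + 80, so 2839 ≡ 80 (mod 89).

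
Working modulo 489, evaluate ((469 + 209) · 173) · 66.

469 + 209 = 678 ≡ 189 (mod 489)
189 · 173 = 32697 ≡ 423 (mod 489)
423 · 66 = 27918 ≡ 45 (mod 489)

45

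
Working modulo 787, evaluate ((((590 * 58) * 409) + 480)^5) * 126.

761

590 * 58 = 34220 ≡ 379 (mod 787)
379 * 409 = 155011 ≡ 759 (mod 787)
759 + 480 = 1239 ≡ 452 (mod 787)
(452)^5 ≡ 462 (mod 787)
462 * 126 = 58212 ≡ 761 (mod 787)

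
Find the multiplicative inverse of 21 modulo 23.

11

Apply the Euclidean algorithm and back-substitute:
23 = 1×21 + 2
21 = 10×2 + 1
2 = 2×1 + 0
gcd(21, 23) = 1, so the inverse exists.
Back-substitute for 1:
1 = 1×21 − 10×2
  = −10×23 + 11×21
So 21⁻¹ ≡ 11 (mod 23).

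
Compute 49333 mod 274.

13

49333 = 180×274 + 13, so 49333 ≡ 13 (mod 274).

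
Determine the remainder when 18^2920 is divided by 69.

Compute successive squares:
18^1 ≡ 18 (mod 69)
18^2 ≡ 18^2 = 324 ≡ 48 (mod 69)
18^4 ≡ 48^2 = 2304 ≡ 27 (mod 69)
18^8 ≡ 27^2 = 729 ≡ 39 (mod 69)
18^16 ≡ 39^2 = 1521 ≡ 3 (mod 69)
18^32 ≡ 3^2 = 9 (mod 69)
18^64 ≡ 9^2 = 81 ≡ 12 (mod 69)
18^128 ≡ 12^2 = 144 ≡ 6 (mod 69)
18^256 ≡ 6^2 = 36 (mod 69)
18^512 ≡ 36^2 = 1296 ≡ 54 (mod 69)
18^1024 ≡ 54^2 = 2916 ≡ 18 (mod 69)
18^2048 ≡ 18^2 = 324 ≡ 48 (mod 69)
18^2920 = 18^2048 * 18^512 * 18^256 * 18^64 * 18^32 * 18^8 ≡ 48 * 54 * 36 * 12 * 9 * 39 (mod 69).
Accumulate the product:
48 * 54 = 2592 ≡ 39
39 * 36 = 1404 ≡ 24
24 * 12 = 288 ≡ 12
12 * 9 = 108 ≡ 39
39 * 39 = 1521 ≡ 3

3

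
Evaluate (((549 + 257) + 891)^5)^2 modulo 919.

549 + 257 = 806
806 + 891 = 1697 ≡ 778 (mod 919)
(778)^5 ≡ 346 (mod 919)
(346)^2 ≡ 246 (mod 919)

246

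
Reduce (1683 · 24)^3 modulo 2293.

836

1683 · 24 = 40392 ≡ 1411 (mod 2293)
(1411)^3 ≡ 836 (mod 2293)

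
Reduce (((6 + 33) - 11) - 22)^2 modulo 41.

6 + 33 = 39
39 - 11 = 28
28 - 22 = 6
(6)^2 ≡ 36 (mod 41)

36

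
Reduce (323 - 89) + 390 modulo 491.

323 - 89 = 234
234 + 390 = 624 ≡ 133 (mod 491)

133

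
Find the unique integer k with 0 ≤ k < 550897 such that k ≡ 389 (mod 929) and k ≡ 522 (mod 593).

149958

929⁻¹ mod 593: 929×563 ≡ 1 (mod 593), so 929⁻¹ ≡ 563.
k = 389 + 929×((522 − 389)×563 mod 593) = 389 + 929×161 = 149958.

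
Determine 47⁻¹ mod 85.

38

By the extended Euclidean algorithm:
85 = 1·47 + 38
47 = 1·38 + 9
38 = 4·9 + 2
9 = 4·2 + 1
2 = 2·1 + 0
gcd(47, 85) = 1, so the inverse exists.
Bézout: 1 = −21·85 + 38·47.
So 47⁻¹ ≡ 38 (mod 85).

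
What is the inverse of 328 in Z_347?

By the extended Euclidean algorithm:
347 = 1·328 + 19
328 = 17·19 + 5
19 = 3·5 + 4
5 = 1·4 + 1
4 = 4·1 + 0
gcd(328, 347) = 1, so the inverse exists.
Bézout: 1 = −69·347 + 73·328.
So 328⁻¹ ≡ 73 (mod 347).

73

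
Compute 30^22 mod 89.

55

Compute successive squares:
30^1 ≡ 30 (mod 89)
30^2 ≡ 30^2 = 900 ≡ 10 (mod 89)
30^4 ≡ 10^2 = 100 ≡ 11 (mod 89)
30^8 ≡ 11^2 = 121 ≡ 32 (mod 89)
30^16 ≡ 32^2 = 1024 ≡ 45 (mod 89)
30^22 = 30^16 · 30^4 · 30^2 ≡ 45 · 11 · 10 (mod 89).
Accumulate the product:
45 · 11 = 495 ≡ 50
50 · 10 = 500 ≡ 55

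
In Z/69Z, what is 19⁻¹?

40

Run the extended Euclidean algorithm:
69 = 3*19 + 12
19 = 1*12 + 7
12 = 1*7 + 5
7 = 1*5 + 2
5 = 2*2 + 1
2 = 2*1 + 0
gcd(19, 69) = 1, so the inverse exists.
Back-substitute for 1:
1 = 1*5 − 2*2
  = −2*7 + 3*5
  = 3*12 − 5*7
  = −5*19 + 8*12
  = 8*69 − 29*19
So 19⁻¹ ≡ −29 ≡ 40 (mod 69).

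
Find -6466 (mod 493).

436

-6466 = -14·493 + 436, so -6466 ≡ 436 (mod 493).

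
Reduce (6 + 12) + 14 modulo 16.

6 + 12 = 18 ≡ 2 (mod 16)
2 + 14 = 16 ≡ 0 (mod 16)

0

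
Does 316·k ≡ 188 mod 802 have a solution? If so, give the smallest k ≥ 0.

295

gcd(316, 802) = 2, and 2 | 188, so solutions exist.
Divide through by 2: 158·k ≡ 94 mod 401.
158⁻¹ ≡ 33 (mod 401).
k ≡ 33·94 ≡ 295 (mod 401).
The smallest non-negative solution is k = 295.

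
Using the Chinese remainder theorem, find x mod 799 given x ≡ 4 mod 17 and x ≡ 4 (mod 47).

17⁻¹ mod 47: 17×36 ≡ 1 (mod 47), so 17⁻¹ ≡ 36.
x = 4 + 17×((4 − 4)×36 mod 47) = 4 + 17×0 = 4.

4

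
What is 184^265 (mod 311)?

228

Compute successive squares:
265 in binary is 100001001, i.e. 265 = 256 + 8 + 1.
184^1 ≡ 184 (mod 311)
184^2 ≡ 184^2 = 33856 ≡ 268 (mod 311)
184^4 ≡ 268^2 = 71824 ≡ 294 (mod 311)
184^8 ≡ 294^2 = 86436 ≡ 289 (mod 311)
184^16 ≡ 289^2 = 83521 ≡ 173 (mod 311)
184^32 ≡ 173^2 = 29929 ≡ 73 (mod 311)
184^64 ≡ 73^2 = 5329 ≡ 42 (mod 311)
184^128 ≡ 42^2 = 1764 ≡ 209 (mod 311)
184^256 ≡ 209^2 = 43681 ≡ 141 (mod 311)
184^265 = 184^256 × 184^8 × 184^1 ≡ 141 × 289 × 184 (mod 311).
Accumulate the product:
141 × 289 = 40749 ≡ 8
8 × 184 = 1472 ≡ 228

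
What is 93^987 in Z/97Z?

Using repeated squaring:
93^1 ≡ 93 (mod 97)
93^2 ≡ 93^2 = 8649 ≡ 16 (mod 97)
93^4 ≡ 16^2 = 256 ≡ 62 (mod 97)
93^8 ≡ 62^2 = 3844 ≡ 61 (mod 97)
93^16 ≡ 61^2 = 3721 ≡ 35 (mod 97)
93^32 ≡ 35^2 = 1225 ≡ 61 (mod 97)
93^64 ≡ 61^2 = 3721 ≡ 35 (mod 97)
93^128 ≡ 35^2 = 1225 ≡ 61 (mod 97)
93^256 ≡ 61^2 = 3721 ≡ 35 (mod 97)
93^512 ≡ 35^2 = 1225 ≡ 61 (mod 97)
93^987 = 93^512 × 93^256 × 93^128 × 93^64 × 93^16 × 93^8 × 93^2 × 93^1 ≡ 61 × 35 × 61 × 35 × 35 × 61 × 16 × 93 (mod 97).
Accumulate the product:
61 × 35 = 2135 ≡ 1
1 × 61 = 61
61 × 35 = 2135 ≡ 1
1 × 35 = 35
35 × 61 = 2135 ≡ 1
1 × 16 = 16
16 × 93 = 1488 ≡ 33

33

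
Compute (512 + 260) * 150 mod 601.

408

512 + 260 = 772 ≡ 171 (mod 601)
171 * 150 = 25650 ≡ 408 (mod 601)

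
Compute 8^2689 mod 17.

Compute successive squares:
2689 in binary is 101010000001, i.e. 2689 = 2048 + 512 + 128 + 1.
8^1 ≡ 8 (mod 17)
8^2 ≡ 8^2 = 64 ≡ 13 (mod 17)
8^4 ≡ 13^2 = 169 ≡ 16 (mod 17)
8^8 ≡ 16^2 = 256 ≡ 1 (mod 17)
8^16 ≡ 1^2 = 1 (mod 17)
8^32 ≡ 1^2 = 1 (mod 17)
8^64 ≡ 1^2 = 1 (mod 17)
8^128 ≡ 1^2 = 1 (mod 17)
8^256 ≡ 1^2 = 1 (mod 17)
8^512 ≡ 1^2 = 1 (mod 17)
8^1024 ≡ 1^2 = 1 (mod 17)
8^2048 ≡ 1^2 = 1 (mod 17)
8^2689 = 8^2048 * 8^512 * 8^128 * 8^1 ≡ 1 * 1 * 1 * 8 (mod 17).
Accumulate the product:
1 * 1 = 1
1 * 1 = 1
1 * 8 = 8

8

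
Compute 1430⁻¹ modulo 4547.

4547 = 3×1430 + 257
1430 = 5×257 + 145
257 = 1×145 + 112
145 = 1×112 + 33
112 = 3×33 + 13
33 = 2×13 + 7
13 = 1×7 + 6
7 = 1×6 + 1
6 = 6×1 + 0
gcd(1430, 4547) = 1, so the inverse exists.
Back-substitute for 1:
1 = 1×7 − 1×6
  = −1×13 + 2×7
  = 2×33 − 5×13
  = −5×112 + 17×33
  = 17×145 − 22×112
  = −22×257 + 39×145
  = 39×1430 − 217×257
  = −217×4547 + 690×1430
So 1430⁻¹ ≡ 690 (mod 4547).

690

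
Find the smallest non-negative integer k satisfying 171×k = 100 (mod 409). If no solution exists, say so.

113

gcd(171, 409) = 1, so a unique solution mod 409 exists.
171⁻¹ ≡ 177 (mod 409).
k ≡ 177×100 ≡ 113 (mod 409).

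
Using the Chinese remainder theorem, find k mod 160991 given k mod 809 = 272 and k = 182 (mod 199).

31823

809⁻¹ mod 199: 809*46 ≡ 1 (mod 199), so 809⁻¹ ≡ 46.
k = 272 + 809*((182 − 272)*46 mod 199) = 272 + 809*39 = 31823.
Check: 31823 mod 809 = 272, 31823 mod 199 = 182. ✓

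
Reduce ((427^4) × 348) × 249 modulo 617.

207

(427)^4 ≡ 493 (mod 617)
493 × 348 = 171564 ≡ 38 (mod 617)
38 × 249 = 9462 ≡ 207 (mod 617)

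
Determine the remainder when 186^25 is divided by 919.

525

Using repeated squaring:
25 in binary is 11001, i.e. 25 = 16 + 8 + 1.
186^1 ≡ 186 (mod 919)
186^2 ≡ 186^2 = 34596 ≡ 593 (mod 919)
186^4 ≡ 593^2 = 351649 ≡ 591 (mod 919)
186^8 ≡ 591^2 = 349281 ≡ 61 (mod 919)
186^16 ≡ 61^2 = 3721 ≡ 45 (mod 919)
186^25 = 186^16 * 186^8 * 186^1 ≡ 45 * 61 * 186 (mod 919).
Accumulate the product:
45 * 61 = 2745 ≡ 907
907 * 186 = 168702 ≡ 525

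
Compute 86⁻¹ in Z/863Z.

572

863 = 10×86 + 3
86 = 28×3 + 2
3 = 1×2 + 1
2 = 2×1 + 0
gcd(86, 863) = 1, so the inverse exists.
Back-substitute for 1:
1 = 1×3 − 1×2
  = −1×86 + 29×3
  = 29×863 − 291×86
So 86⁻¹ ≡ −291 ≡ 572 (mod 863).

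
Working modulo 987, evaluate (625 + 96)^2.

625 + 96 = 721
(721)^2 ≡ 679 (mod 987)

679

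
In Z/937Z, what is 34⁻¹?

By the extended Euclidean algorithm:
937 = 27·34 + 19
34 = 1·19 + 15
19 = 1·15 + 4
15 = 3·4 + 3
4 = 1·3 + 1
3 = 3·1 + 0
gcd(34, 937) = 1, so the inverse exists.
Bézout: 1 = 9·937 − 248·34.
So 34⁻¹ ≡ −248 ≡ 689 (mod 937).

689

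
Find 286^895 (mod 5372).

Using repeated squaring:
286^1 ≡ 286 (mod 5372)
286^2 ≡ 286^2 = 81796 ≡ 1216 (mod 5372)
286^4 ≡ 1216^2 = 1478656 ≡ 1356 (mod 5372)
286^8 ≡ 1356^2 = 1838736 ≡ 1512 (mod 5372)
286^16 ≡ 1512^2 = 2286144 ≡ 3044 (mod 5372)
286^32 ≡ 3044^2 = 9265936 ≡ 4608 (mod 5372)
286^64 ≡ 4608^2 = 21233664 ≡ 3520 (mod 5372)
286^128 ≡ 3520^2 = 12390400 ≡ 2568 (mod 5372)
286^256 ≡ 2568^2 = 6594624 ≡ 3180 (mod 5372)
286^512 ≡ 3180^2 = 10112400 ≡ 2296 (mod 5372)
286^895 = 286^512 · 286^256 · 286^64 · 286^32 · 286^16 · 286^8 · 286^4 · 286^2 · 286^1 ≡ 2296 · 3180 · 3520 · 4608 · 3044 · 1512 · 1356 · 1216 · 286 (mod 5372).
Accumulate the product:
2296 · 3180 = 7301280 ≡ 732
732 · 3520 = 2576640 ≡ 3452
3452 · 4608 = 15906816 ≡ 324
324 · 3044 = 986256 ≡ 3180
3180 · 1512 = 4808160 ≡ 220
220 · 1356 = 298320 ≡ 2860
2860 · 1216 = 3477760 ≡ 2076
2076 · 286 = 593736 ≡ 2816

2816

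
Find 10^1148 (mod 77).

Compute successive squares:
1148 in binary is 10001111100, i.e. 1148 = 1024 + 64 + 32 + 16 + 8 + 4.
10^1 ≡ 10 (mod 77)
10^2 ≡ 10^2 = 100 ≡ 23 (mod 77)
10^4 ≡ 23^2 = 529 ≡ 67 (mod 77)
10^8 ≡ 67^2 = 4489 ≡ 23 (mod 77)
10^16 ≡ 23^2 = 529 ≡ 67 (mod 77)
10^32 ≡ 67^2 = 4489 ≡ 23 (mod 77)
10^64 ≡ 23^2 = 529 ≡ 67 (mod 77)
10^128 ≡ 67^2 = 4489 ≡ 23 (mod 77)
10^256 ≡ 23^2 = 529 ≡ 67 (mod 77)
10^512 ≡ 67^2 = 4489 ≡ 23 (mod 77)
10^1024 ≡ 23^2 = 529 ≡ 67 (mod 77)
10^1148 = 10^1024 × 10^64 × 10^32 × 10^16 × 10^8 × 10^4 ≡ 67 × 67 × 23 × 67 × 23 × 67 (mod 77).
Accumulate the product:
67 × 67 = 4489 ≡ 23
23 × 23 = 529 ≡ 67
67 × 67 = 4489 ≡ 23
23 × 23 = 529 ≡ 67
67 × 67 = 4489 ≡ 23

23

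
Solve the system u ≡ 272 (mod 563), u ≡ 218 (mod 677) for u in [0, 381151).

563⁻¹ mod 677: 563×386 ≡ 1 (mod 677), so 563⁻¹ ≡ 386.
u = 272 + 563×((218 − 272)×386 mod 677) = 272 + 563×143 = 80781.

80781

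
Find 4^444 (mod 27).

By square-and-multiply:
444 in binary is 110111100, i.e. 444 = 256 + 128 + 32 + 16 + 8 + 4.
4^1 ≡ 4 (mod 27)
4^2 ≡ 4^2 = 16 (mod 27)
4^4 ≡ 16^2 = 256 ≡ 13 (mod 27)
4^8 ≡ 13^2 = 169 ≡ 7 (mod 27)
4^16 ≡ 7^2 = 49 ≡ 22 (mod 27)
4^32 ≡ 22^2 = 484 ≡ 25 (mod 27)
4^64 ≡ 25^2 = 625 ≡ 4 (mod 27)
4^128 ≡ 4^2 = 16 (mod 27)
4^256 ≡ 16^2 = 256 ≡ 13 (mod 27)
4^444 = 4^256 × 4^128 × 4^32 × 4^16 × 4^8 × 4^4 ≡ 13 × 16 × 25 × 22 × 7 × 13 (mod 27).
Accumulate the product:
13 × 16 = 208 ≡ 19
19 × 25 = 475 ≡ 16
16 × 22 = 352 ≡ 1
1 × 7 = 7
7 × 13 = 91 ≡ 10

10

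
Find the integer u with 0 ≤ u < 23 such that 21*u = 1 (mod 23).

11

23 = 1*21 + 2
21 = 10*2 + 1
2 = 2*1 + 0
gcd(21, 23) = 1, so the inverse exists.
Back-substitute for 1:
1 = 1*21 − 10*2
  = −10*23 + 11*21
So 21⁻¹ ≡ 11 (mod 23).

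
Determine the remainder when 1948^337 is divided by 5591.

By square-and-multiply:
337 in binary is 101010001, i.e. 337 = 256 + 64 + 16 + 1.
1948^1 ≡ 1948 (mod 5591)
1948^2 ≡ 1948^2 = 3794704 ≡ 4006 (mod 5591)
1948^4 ≡ 4006^2 = 16048036 ≡ 1866 (mod 5591)
1948^8 ≡ 1866^2 = 3481956 ≡ 4354 (mod 5591)
1948^16 ≡ 4354^2 = 18957316 ≡ 3826 (mod 5591)
1948^32 ≡ 3826^2 = 14638276 ≡ 1038 (mod 5591)
1948^64 ≡ 1038^2 = 1077444 ≡ 3972 (mod 5591)
1948^128 ≡ 3972^2 = 15776784 ≡ 4573 (mod 5591)
1948^256 ≡ 4573^2 = 20912329 ≡ 1989 (mod 5591)
1948^337 = 1948^256 * 1948^64 * 1948^16 * 1948^1 ≡ 1989 * 3972 * 3826 * 1948 (mod 5591).
Accumulate the product:
1989 * 3972 = 7900308 ≡ 225
225 * 3826 = 860850 ≡ 5427
5427 * 1948 = 10571796 ≡ 4806

4806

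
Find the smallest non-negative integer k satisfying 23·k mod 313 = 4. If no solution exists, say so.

gcd(23, 313) = 1, so a unique solution mod 313 exists.
23⁻¹ ≡ 245 (mod 313).
k ≡ 245·4 ≡ 41 (mod 313).

41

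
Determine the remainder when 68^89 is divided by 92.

68

By square-and-multiply:
89 in binary is 1011001, i.e. 89 = 64 + 16 + 8 + 1.
68^1 ≡ 68 (mod 92)
68^2 ≡ 68^2 = 4624 ≡ 24 (mod 92)
68^4 ≡ 24^2 = 576 ≡ 24 (mod 92)
68^8 ≡ 24^2 = 576 ≡ 24 (mod 92)
68^16 ≡ 24^2 = 576 ≡ 24 (mod 92)
68^32 ≡ 24^2 = 576 ≡ 24 (mod 92)
68^64 ≡ 24^2 = 576 ≡ 24 (mod 92)
68^89 = 68^64 * 68^16 * 68^8 * 68^1 ≡ 24 * 24 * 24 * 68 (mod 92).
Accumulate the product:
24 * 24 = 576 ≡ 24
24 * 24 = 576 ≡ 24
24 * 68 = 1632 ≡ 68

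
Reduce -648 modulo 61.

23

-648 = -11×61 + 23, so -648 ≡ 23 (mod 61).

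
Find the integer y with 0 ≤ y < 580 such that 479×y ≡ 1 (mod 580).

Apply the Euclidean algorithm and back-substitute:
580 = 1·479 + 101
479 = 4·101 + 75
101 = 1·75 + 26
75 = 2·26 + 23
26 = 1·23 + 3
23 = 7·3 + 2
3 = 1·2 + 1
2 = 2·1 + 0
gcd(479, 580) = 1, so the inverse exists.
Back-substitute for 1:
1 = 1·3 − 1·2
  = −1·23 + 8·3
  = 8·26 − 9·23
  = −9·75 + 26·26
  = 26·101 − 35·75
  = −35·479 + 166·101
  = 166·580 − 201·479
So 479⁻¹ ≡ −201 ≡ 379 (mod 580).

379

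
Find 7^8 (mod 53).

44

7^1 ≡ 7 (mod 53)
7^2 ≡ 7^2 = 49 (mod 53)
7^4 ≡ 49^2 = 2401 ≡ 16 (mod 53)
7^8 ≡ 16^2 = 256 ≡ 44 (mod 53)
So 7^8 ≡ 44 (mod 53).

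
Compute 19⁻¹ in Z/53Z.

Run the extended Euclidean algorithm:
53 = 2×19 + 15
19 = 1×15 + 4
15 = 3×4 + 3
4 = 1×3 + 1
3 = 3×1 + 0
gcd(19, 53) = 1, so the inverse exists.
Back-substitute for 1:
1 = 1×4 − 1×3
  = −1×15 + 4×4
  = 4×19 − 5×15
  = −5×53 + 14×19
So 19⁻¹ ≡ 14 (mod 53).

14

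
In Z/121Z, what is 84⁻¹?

85

Apply the Euclidean algorithm and back-substitute:
121 = 1·84 + 37
84 = 2·37 + 10
37 = 3·10 + 7
10 = 1·7 + 3
7 = 2·3 + 1
3 = 3·1 + 0
gcd(84, 121) = 1, so the inverse exists.
Back-substitute for 1:
1 = 1·7 − 2·3
  = −2·10 + 3·7
  = 3·37 − 11·10
  = −11·84 + 25·37
  = 25·121 − 36·84
So 84⁻¹ ≡ −36 ≡ 85 (mod 121).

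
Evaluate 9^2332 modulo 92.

1

Using repeated squaring:
2332 in binary is 100100011100, i.e. 2332 = 2048 + 256 + 16 + 8 + 4.
9^1 ≡ 9 (mod 92)
9^2 ≡ 9^2 = 81 (mod 92)
9^4 ≡ 81^2 = 6561 ≡ 29 (mod 92)
9^8 ≡ 29^2 = 841 ≡ 13 (mod 92)
9^16 ≡ 13^2 = 169 ≡ 77 (mod 92)
9^32 ≡ 77^2 = 5929 ≡ 41 (mod 92)
9^64 ≡ 41^2 = 1681 ≡ 25 (mod 92)
9^128 ≡ 25^2 = 625 ≡ 73 (mod 92)
9^256 ≡ 73^2 = 5329 ≡ 85 (mod 92)
9^512 ≡ 85^2 = 7225 ≡ 49 (mod 92)
9^1024 ≡ 49^2 = 2401 ≡ 9 (mod 92)
9^2048 ≡ 9^2 = 81 (mod 92)
9^2332 = 9^2048 · 9^256 · 9^16 · 9^8 · 9^4 ≡ 81 · 85 · 77 · 13 · 29 (mod 92).
Accumulate the product:
81 · 85 = 6885 ≡ 77
77 · 77 = 5929 ≡ 41
41 · 13 = 533 ≡ 73
73 · 29 = 2117 ≡ 1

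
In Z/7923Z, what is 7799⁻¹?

1214

Apply the Euclidean algorithm and back-substitute:
7923 = 1·7799 + 124
7799 = 62·124 + 111
124 = 1·111 + 13
111 = 8·13 + 7
13 = 1·7 + 6
7 = 1·6 + 1
6 = 6·1 + 0
gcd(7799, 7923) = 1, so the inverse exists.
Bézout: 1 = −1195·7923 + 1214·7799.
So 7799⁻¹ ≡ 1214 (mod 7923).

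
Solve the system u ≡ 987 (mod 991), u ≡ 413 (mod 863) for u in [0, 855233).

991⁻¹ mod 863: 991*654 ≡ 1 (mod 863), so 991⁻¹ ≡ 654.
u = 987 + 991*((413 − 987)*654 mod 863) = 987 + 991*9 = 9906.

9906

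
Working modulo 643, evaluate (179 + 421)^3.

225

179 + 421 = 600
(600)^3 ≡ 225 (mod 643)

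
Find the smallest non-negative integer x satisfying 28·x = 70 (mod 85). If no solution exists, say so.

gcd(28, 85) = 1, so a unique solution mod 85 exists.
28⁻¹ ≡ 82 (mod 85).
x ≡ 82·70 ≡ 45 (mod 85).

45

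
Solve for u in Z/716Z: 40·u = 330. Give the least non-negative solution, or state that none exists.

gcd(40, 716) = 4, and 4 does not divide 330.
So the congruence has no solution.

no solution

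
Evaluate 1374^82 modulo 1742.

By square-and-multiply:
82 in binary is 1010010, i.e. 82 = 64 + 16 + 2.
1374^1 ≡ 1374 (mod 1742)
1374^2 ≡ 1374^2 = 1887876 ≡ 1290 (mod 1742)
1374^4 ≡ 1290^2 = 1664100 ≡ 490 (mod 1742)
1374^8 ≡ 490^2 = 240100 ≡ 1446 (mod 1742)
1374^16 ≡ 1446^2 = 2090916 ≡ 516 (mod 1742)
1374^32 ≡ 516^2 = 266256 ≡ 1472 (mod 1742)
1374^64 ≡ 1472^2 = 2166784 ≡ 1478 (mod 1742)
1374^82 = 1374^64 · 1374^16 · 1374^2 ≡ 1478 · 516 · 1290 (mod 1742).
Accumulate the product:
1478 · 516 = 762648 ≡ 1394
1394 · 1290 = 1798260 ≡ 516

516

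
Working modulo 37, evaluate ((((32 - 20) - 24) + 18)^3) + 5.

32 - 20 = 12
12 - 24 = -12 ≡ 25 (mod 37)
25 + 18 = 43 ≡ 6 (mod 37)
(6)^3 ≡ 31 (mod 37)
31 + 5 = 36

36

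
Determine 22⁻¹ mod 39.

39 = 1×22 + 17
22 = 1×17 + 5
17 = 3×5 + 2
5 = 2×2 + 1
2 = 2×1 + 0
gcd(22, 39) = 1, so the inverse exists.
Back-substitute for 1:
1 = 1×5 − 2×2
  = −2×17 + 7×5
  = 7×22 − 9×17
  = −9×39 + 16×22
So 22⁻¹ ≡ 16 (mod 39).

16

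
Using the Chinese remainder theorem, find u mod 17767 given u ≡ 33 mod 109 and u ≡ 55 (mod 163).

7227

109⁻¹ mod 163: 109·3 ≡ 1 (mod 163), so 109⁻¹ ≡ 3.
u = 33 + 109·((55 − 33)·3 mod 163) = 33 + 109·66 = 7227.
Check: 7227 mod 109 = 33, 7227 mod 163 = 55. ✓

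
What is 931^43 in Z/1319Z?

43 in binary is 101011, i.e. 43 = 32 + 8 + 2 + 1.
931^1 ≡ 931 (mod 1319)
931^2 ≡ 931^2 = 866761 ≡ 178 (mod 1319)
931^4 ≡ 178^2 = 31684 ≡ 28 (mod 1319)
931^8 ≡ 28^2 = 784 (mod 1319)
931^16 ≡ 784^2 = 614656 ≡ 2 (mod 1319)
931^32 ≡ 2^2 = 4 (mod 1319)
931^43 = 931^32 × 931^8 × 931^2 × 931^1 ≡ 4 × 784 × 178 × 931 (mod 1319).
Accumulate the product:
4 × 784 = 3136 ≡ 498
498 × 178 = 88644 ≡ 271
271 × 931 = 252301 ≡ 372

372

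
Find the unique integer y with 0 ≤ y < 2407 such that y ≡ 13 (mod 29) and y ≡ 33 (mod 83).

29⁻¹ mod 83: 29*63 ≡ 1 (mod 83), so 29⁻¹ ≡ 63.
y = 13 + 29*((33 − 13)*63 mod 83) = 13 + 29*15 = 448.

448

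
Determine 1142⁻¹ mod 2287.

1524

Apply the Euclidean algorithm and back-substitute:
2287 = 2·1142 + 3
1142 = 380·3 + 2
3 = 1·2 + 1
2 = 2·1 + 0
gcd(1142, 2287) = 1, so the inverse exists.
Bézout: 1 = 381·2287 − 763·1142.
So 1142⁻¹ ≡ −763 ≡ 1524 (mod 2287).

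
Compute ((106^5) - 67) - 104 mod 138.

97

(106)^5 ≡ 130 (mod 138)
130 - 67 = 63
63 - 104 = -41 ≡ 97 (mod 138)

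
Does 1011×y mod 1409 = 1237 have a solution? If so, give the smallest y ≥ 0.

843

gcd(1011, 1409) = 1, so a unique solution mod 1409 exists.
1011⁻¹ ≡ 1101 (mod 1409).
y ≡ 1101×1237 ≡ 843 (mod 1409).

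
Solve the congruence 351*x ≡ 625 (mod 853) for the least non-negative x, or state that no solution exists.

gcd(351, 853) = 1, so a unique solution mod 853 exists.
351⁻¹ ≡ 209 (mod 853).
x ≡ 209*625 ≡ 116 (mod 853).

116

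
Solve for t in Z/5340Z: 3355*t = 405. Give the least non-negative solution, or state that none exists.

519

gcd(3355, 5340) = 5, and 5 | 405, so solutions exist.
Divide through by 5: 671*t ≡ 81 (mod 1068).
671⁻¹ ≡ 191 (mod 1068).
t ≡ 191*81 ≡ 519 (mod 1068).
The smallest non-negative solution is t = 519.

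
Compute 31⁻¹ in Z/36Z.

7

Apply the Euclidean algorithm and back-substitute:
36 = 1×31 + 5
31 = 6×5 + 1
5 = 5×1 + 0
gcd(31, 36) = 1, so the inverse exists.
Back-substitute for 1:
1 = 1×31 − 6×5
  = −6×36 + 7×31
So 31⁻¹ ≡ 7 (mod 36).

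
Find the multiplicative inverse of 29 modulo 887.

By the extended Euclidean algorithm:
887 = 30·29 + 17
29 = 1·17 + 12
17 = 1·12 + 5
12 = 2·5 + 2
5 = 2·2 + 1
2 = 2·1 + 0
gcd(29, 887) = 1, so the inverse exists.
Bézout: 1 = 12·887 − 367·29.
So 29⁻¹ ≡ −367 ≡ 520 (mod 887).

520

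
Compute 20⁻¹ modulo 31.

31 = 1×20 + 11
20 = 1×11 + 9
11 = 1×9 + 2
9 = 4×2 + 1
2 = 2×1 + 0
gcd(20, 31) = 1, so the inverse exists.
Bézout: 1 = −9×31 + 14×20.
So 20⁻¹ ≡ 14 (mod 31).

14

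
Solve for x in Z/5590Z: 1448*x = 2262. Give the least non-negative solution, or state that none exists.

2314

gcd(1448, 5590) = 2, and 2 | 2262, so solutions exist.
Divide through by 2: 724*x = 1131 (mod 2795).
724⁻¹ ≡ 2629 (mod 2795).
x ≡ 2629*1131 ≡ 2314 (mod 2795).
The smallest non-negative solution is x = 2314.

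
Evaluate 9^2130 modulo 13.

2130 in binary is 100001010010, i.e. 2130 = 2048 + 64 + 16 + 2.
9^1 ≡ 9 (mod 13)
9^2 ≡ 9^2 = 81 ≡ 3 (mod 13)
9^4 ≡ 3^2 = 9 (mod 13)
9^8 ≡ 9^2 = 81 ≡ 3 (mod 13)
9^16 ≡ 3^2 = 9 (mod 13)
9^32 ≡ 9^2 = 81 ≡ 3 (mod 13)
9^64 ≡ 3^2 = 9 (mod 13)
9^128 ≡ 9^2 = 81 ≡ 3 (mod 13)
9^256 ≡ 3^2 = 9 (mod 13)
9^512 ≡ 9^2 = 81 ≡ 3 (mod 13)
9^1024 ≡ 3^2 = 9 (mod 13)
9^2048 ≡ 9^2 = 81 ≡ 3 (mod 13)
9^2130 = 9^2048 * 9^64 * 9^16 * 9^2 ≡ 3 * 9 * 9 * 3 (mod 13).
Accumulate the product:
3 * 9 = 27 ≡ 1
1 * 9 = 9
9 * 3 = 27 ≡ 1

1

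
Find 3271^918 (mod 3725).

Compute successive squares:
918 in binary is 1110010110, i.e. 918 = 512 + 256 + 128 + 16 + 4 + 2.
3271^1 ≡ 3271 (mod 3725)
3271^2 ≡ 3271^2 = 10699441 ≡ 1241 (mod 3725)
3271^4 ≡ 1241^2 = 1540081 ≡ 1656 (mod 3725)
3271^8 ≡ 1656^2 = 2742336 ≡ 736 (mod 3725)
3271^16 ≡ 736^2 = 541696 ≡ 1571 (mod 3725)
3271^32 ≡ 1571^2 = 2468041 ≡ 2091 (mod 3725)
3271^64 ≡ 2091^2 = 4372281 ≡ 2856 (mod 3725)
3271^128 ≡ 2856^2 = 8156736 ≡ 2711 (mod 3725)
3271^256 ≡ 2711^2 = 7349521 ≡ 96 (mod 3725)
3271^512 ≡ 96^2 = 9216 ≡ 1766 (mod 3725)
3271^918 = 3271^512 * 3271^256 * 3271^128 * 3271^16 * 3271^4 * 3271^2 ≡ 1766 * 96 * 2711 * 1571 * 1656 * 1241 (mod 3725).
Accumulate the product:
1766 * 96 = 169536 ≡ 1911
1911 * 2711 = 5180721 ≡ 2971
2971 * 1571 = 4667441 ≡ 16
16 * 1656 = 26496 ≡ 421
421 * 1241 = 522461 ≡ 961

961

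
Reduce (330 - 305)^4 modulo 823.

523

330 - 305 = 25
(25)^4 ≡ 523 (mod 823)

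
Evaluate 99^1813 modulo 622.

Using repeated squaring:
99^1 ≡ 99 (mod 622)
99^2 ≡ 99^2 = 9801 ≡ 471 (mod 622)
99^4 ≡ 471^2 = 221841 ≡ 409 (mod 622)
99^8 ≡ 409^2 = 167281 ≡ 585 (mod 622)
99^16 ≡ 585^2 = 342225 ≡ 125 (mod 622)
99^32 ≡ 125^2 = 15625 ≡ 75 (mod 622)
99^64 ≡ 75^2 = 5625 ≡ 27 (mod 622)
99^128 ≡ 27^2 = 729 ≡ 107 (mod 622)
99^256 ≡ 107^2 = 11449 ≡ 253 (mod 622)
99^512 ≡ 253^2 = 64009 ≡ 565 (mod 622)
99^1024 ≡ 565^2 = 319225 ≡ 139 (mod 622)
99^1813 = 99^1024 * 99^512 * 99^256 * 99^16 * 99^4 * 99^1 ≡ 139 * 565 * 253 * 125 * 409 * 99 (mod 622).
Accumulate the product:
139 * 565 = 78535 ≡ 163
163 * 253 = 41239 ≡ 187
187 * 125 = 23375 ≡ 361
361 * 409 = 147649 ≡ 235
235 * 99 = 23265 ≡ 251

251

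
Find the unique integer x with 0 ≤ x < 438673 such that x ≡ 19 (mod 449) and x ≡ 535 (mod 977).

449⁻¹ mod 977: 449×742 ≡ 1 (mod 977), so 449⁻¹ ≡ 742.
x = 19 + 449×((535 − 19)×742 mod 977) = 19 + 449×865 = 388404.

388404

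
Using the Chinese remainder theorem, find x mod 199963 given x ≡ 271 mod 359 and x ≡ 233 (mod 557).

93252

359⁻¹ mod 557: 359×301 ≡ 1 (mod 557), so 359⁻¹ ≡ 301.
x = 271 + 359×((233 − 271)×301 mod 557) = 271 + 359×259 = 93252.
Check: 93252 mod 359 = 271, 93252 mod 557 = 233. ✓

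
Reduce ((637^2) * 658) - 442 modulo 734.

124

(637)^2 ≡ 601 (mod 734)
601 * 658 = 395458 ≡ 566 (mod 734)
566 - 442 = 124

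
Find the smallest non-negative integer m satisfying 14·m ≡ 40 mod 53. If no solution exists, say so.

gcd(14, 53) = 1, so a unique solution mod 53 exists.
14⁻¹ ≡ 19 (mod 53).
m ≡ 19·40 ≡ 18 (mod 53).

18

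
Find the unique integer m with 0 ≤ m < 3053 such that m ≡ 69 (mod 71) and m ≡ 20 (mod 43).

708

71⁻¹ mod 43: 71×20 ≡ 1 (mod 43), so 71⁻¹ ≡ 20.
m = 69 + 71×((20 − 69)×20 mod 43) = 69 + 71×9 = 708.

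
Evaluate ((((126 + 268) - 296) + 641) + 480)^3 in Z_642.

126 + 268 = 394
394 - 296 = 98
98 + 641 = 739 ≡ 97 (mod 642)
97 + 480 = 577
(577)^3 ≡ 151 (mod 642)

151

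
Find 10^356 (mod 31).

19

356 in binary is 101100100, i.e. 356 = 256 + 64 + 32 + 4.
10^1 ≡ 10 (mod 31)
10^2 ≡ 10^2 = 100 ≡ 7 (mod 31)
10^4 ≡ 7^2 = 49 ≡ 18 (mod 31)
10^8 ≡ 18^2 = 324 ≡ 14 (mod 31)
10^16 ≡ 14^2 = 196 ≡ 10 (mod 31)
10^32 ≡ 10^2 = 100 ≡ 7 (mod 31)
10^64 ≡ 7^2 = 49 ≡ 18 (mod 31)
10^128 ≡ 18^2 = 324 ≡ 14 (mod 31)
10^256 ≡ 14^2 = 196 ≡ 10 (mod 31)
10^356 = 10^256 * 10^64 * 10^32 * 10^4 ≡ 10 * 18 * 7 * 18 (mod 31).
Accumulate the product:
10 * 18 = 180 ≡ 25
25 * 7 = 175 ≡ 20
20 * 18 = 360 ≡ 19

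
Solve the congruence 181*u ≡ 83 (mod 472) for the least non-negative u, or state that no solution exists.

183

gcd(181, 472) = 1, so a unique solution mod 472 exists.
181⁻¹ ≡ 133 (mod 472).
u ≡ 133*83 ≡ 183 (mod 472).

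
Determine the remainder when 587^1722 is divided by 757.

81

587^1 ≡ 587 (mod 757)
587^2 ≡ 587^2 = 344569 ≡ 134 (mod 757)
587^4 ≡ 134^2 = 17956 ≡ 545 (mod 757)
587^8 ≡ 545^2 = 297025 ≡ 281 (mod 757)
587^16 ≡ 281^2 = 78961 ≡ 233 (mod 757)
587^32 ≡ 233^2 = 54289 ≡ 542 (mod 757)
587^64 ≡ 542^2 = 293764 ≡ 48 (mod 757)
587^128 ≡ 48^2 = 2304 ≡ 33 (mod 757)
587^256 ≡ 33^2 = 1089 ≡ 332 (mod 757)
587^512 ≡ 332^2 = 110224 ≡ 459 (mod 757)
587^1024 ≡ 459^2 = 210681 ≡ 235 (mod 757)
587^1722 = 587^1024 · 587^512 · 587^128 · 587^32 · 587^16 · 587^8 · 587^2 ≡ 235 · 459 · 33 · 542 · 233 · 281 · 134 (mod 757).
Accumulate the product:
235 · 459 = 107865 ≡ 371
371 · 33 = 12243 ≡ 131
131 · 542 = 71002 ≡ 601
601 · 233 = 140033 ≡ 745
745 · 281 = 209345 ≡ 413
413 · 134 = 55342 ≡ 81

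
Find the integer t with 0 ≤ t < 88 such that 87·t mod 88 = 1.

87

By the extended Euclidean algorithm:
88 = 1·87 + 1
87 = 87·1 + 0
gcd(87, 88) = 1, so the inverse exists.
Back-substitute for 1:
1 = 1·88 − 1·87
So 87⁻¹ ≡ −1 ≡ 87 (mod 88).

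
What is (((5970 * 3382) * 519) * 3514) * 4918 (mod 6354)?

4032

5970 * 3382 = 20190540 ≡ 3882 (mod 6354)
3882 * 519 = 2014758 ≡ 540 (mod 6354)
540 * 3514 = 1897560 ≡ 4068 (mod 6354)
4068 * 4918 = 20006424 ≡ 4032 (mod 6354)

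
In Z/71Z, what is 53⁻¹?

67

Apply the Euclidean algorithm and back-substitute:
71 = 1×53 + 18
53 = 2×18 + 17
18 = 1×17 + 1
17 = 17×1 + 0
gcd(53, 71) = 1, so the inverse exists.
Bézout: 1 = 3×71 − 4×53.
So 53⁻¹ ≡ −4 ≡ 67 (mod 71).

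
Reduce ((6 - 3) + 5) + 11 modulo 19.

0

6 - 3 = 3
3 + 5 = 8
8 + 11 = 19 ≡ 0 (mod 19)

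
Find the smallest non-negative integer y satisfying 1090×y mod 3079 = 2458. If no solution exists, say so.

1296

gcd(1090, 3079) = 1, so a unique solution mod 3079 exists.
1090⁻¹ ≡ 935 (mod 3079).
y ≡ 935×2458 ≡ 1296 (mod 3079).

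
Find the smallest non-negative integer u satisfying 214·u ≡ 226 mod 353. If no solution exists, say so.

gcd(214, 353) = 1, so a unique solution mod 353 exists.
214⁻¹ ≡ 193 (mod 353).
u ≡ 193·226 ≡ 199 (mod 353).

199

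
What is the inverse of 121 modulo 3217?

1223

3217 = 26·121 + 71
121 = 1·71 + 50
71 = 1·50 + 21
50 = 2·21 + 8
21 = 2·8 + 5
8 = 1·5 + 3
5 = 1·3 + 2
3 = 1·2 + 1
2 = 2·1 + 0
gcd(121, 3217) = 1, so the inverse exists.
Back-substitute for 1:
1 = 1·3 − 1·2
  = −1·5 + 2·3
  = 2·8 − 3·5
  = −3·21 + 8·8
  = 8·50 − 19·21
  = −19·71 + 27·50
  = 27·121 − 46·71
  = −46·3217 + 1223·121
So 121⁻¹ ≡ 1223 (mod 3217).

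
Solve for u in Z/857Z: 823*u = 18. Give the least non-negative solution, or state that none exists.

gcd(823, 857) = 1, so a unique solution mod 857 exists.
823⁻¹ ≡ 126 (mod 857).
u ≡ 126*18 ≡ 554 (mod 857).

554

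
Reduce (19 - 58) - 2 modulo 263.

222

19 - 58 = -39 ≡ 224 (mod 263)
224 - 2 = 222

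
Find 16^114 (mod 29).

24

114 in binary is 1110010, i.e. 114 = 64 + 32 + 16 + 2.
16^1 ≡ 16 (mod 29)
16^2 ≡ 16^2 = 256 ≡ 24 (mod 29)
16^4 ≡ 24^2 = 576 ≡ 25 (mod 29)
16^8 ≡ 25^2 = 625 ≡ 16 (mod 29)
16^16 ≡ 16^2 = 256 ≡ 24 (mod 29)
16^32 ≡ 24^2 = 576 ≡ 25 (mod 29)
16^64 ≡ 25^2 = 625 ≡ 16 (mod 29)
16^114 = 16^64 × 16^32 × 16^16 × 16^2 ≡ 16 × 25 × 24 × 24 (mod 29).
Accumulate the product:
16 × 25 = 400 ≡ 23
23 × 24 = 552 ≡ 1
1 × 24 = 24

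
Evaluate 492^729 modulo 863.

646

729 in binary is 1011011001, i.e. 729 = 512 + 128 + 64 + 16 + 8 + 1.
492^1 ≡ 492 (mod 863)
492^2 ≡ 492^2 = 242064 ≡ 424 (mod 863)
492^4 ≡ 424^2 = 179776 ≡ 272 (mod 863)
492^8 ≡ 272^2 = 73984 ≡ 629 (mod 863)
492^16 ≡ 629^2 = 395641 ≡ 387 (mod 863)
492^32 ≡ 387^2 = 149769 ≡ 470 (mod 863)
492^64 ≡ 470^2 = 220900 ≡ 835 (mod 863)
492^128 ≡ 835^2 = 697225 ≡ 784 (mod 863)
492^256 ≡ 784^2 = 614656 ≡ 200 (mod 863)
492^512 ≡ 200^2 = 40000 ≡ 302 (mod 863)
492^729 = 492^512 × 492^128 × 492^64 × 492^16 × 492^8 × 492^1 ≡ 302 × 784 × 835 × 387 × 629 × 492 (mod 863).
Accumulate the product:
302 × 784 = 236768 ≡ 306
306 × 835 = 255510 ≡ 62
62 × 387 = 23994 ≡ 693
693 × 629 = 435897 ≡ 82
82 × 492 = 40344 ≡ 646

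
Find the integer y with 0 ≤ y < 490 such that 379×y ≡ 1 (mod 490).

Run the extended Euclidean algorithm:
490 = 1*379 + 111
379 = 3*111 + 46
111 = 2*46 + 19
46 = 2*19 + 8
19 = 2*8 + 3
8 = 2*3 + 2
3 = 1*2 + 1
2 = 2*1 + 0
gcd(379, 490) = 1, so the inverse exists.
Back-substitute for 1:
1 = 1*3 − 1*2
  = −1*8 + 3*3
  = 3*19 − 7*8
  = −7*46 + 17*19
  = 17*111 − 41*46
  = −41*379 + 140*111
  = 140*490 − 181*379
So 379⁻¹ ≡ −181 ≡ 309 (mod 490).

309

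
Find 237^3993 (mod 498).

345

Using repeated squaring:
3993 in binary is 111110011001, i.e. 3993 = 2048 + 1024 + 512 + 256 + 128 + 16 + 8 + 1.
237^1 ≡ 237 (mod 498)
237^2 ≡ 237^2 = 56169 ≡ 393 (mod 498)
237^4 ≡ 393^2 = 154449 ≡ 69 (mod 498)
237^8 ≡ 69^2 = 4761 ≡ 279 (mod 498)
237^16 ≡ 279^2 = 77841 ≡ 153 (mod 498)
237^32 ≡ 153^2 = 23409 ≡ 3 (mod 498)
237^64 ≡ 3^2 = 9 (mod 498)
237^128 ≡ 9^2 = 81 (mod 498)
237^256 ≡ 81^2 = 6561 ≡ 87 (mod 498)
237^512 ≡ 87^2 = 7569 ≡ 99 (mod 498)
237^1024 ≡ 99^2 = 9801 ≡ 339 (mod 498)
237^2048 ≡ 339^2 = 114921 ≡ 381 (mod 498)
237^3993 = 237^2048 * 237^1024 * 237^512 * 237^256 * 237^128 * 237^16 * 237^8 * 237^1 ≡ 381 * 339 * 99 * 87 * 81 * 153 * 279 * 237 (mod 498).
Accumulate the product:
381 * 339 = 129159 ≡ 177
177 * 99 = 17523 ≡ 93
93 * 87 = 8091 ≡ 123
123 * 81 = 9963 ≡ 3
3 * 153 = 459
459 * 279 = 128061 ≡ 75
75 * 237 = 17775 ≡ 345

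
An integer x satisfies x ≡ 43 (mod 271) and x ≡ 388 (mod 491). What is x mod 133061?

271⁻¹ mod 491: 271*337 ≡ 1 (mod 491), so 271⁻¹ ≡ 337.
x = 43 + 271*((388 − 43)*337 mod 491) = 43 + 271*389 = 105462.
Check: 105462 mod 271 = 43, 105462 mod 491 = 388. ✓

105462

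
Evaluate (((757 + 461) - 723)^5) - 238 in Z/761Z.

757 + 461 = 1218 ≡ 457 (mod 761)
457 - 723 = -266 ≡ 495 (mod 761)
(495)^5 ≡ 748 (mod 761)
748 - 238 = 510

510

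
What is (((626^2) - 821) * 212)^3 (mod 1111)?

1054

(626)^2 ≡ 804 (mod 1111)
804 - 821 = -17 ≡ 1094 (mod 1111)
1094 * 212 = 231928 ≡ 840 (mod 1111)
(840)^3 ≡ 1054 (mod 1111)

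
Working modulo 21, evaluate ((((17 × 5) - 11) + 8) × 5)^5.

2

17 × 5 = 85 ≡ 1 (mod 21)
1 - 11 = -10 ≡ 11 (mod 21)
11 + 8 = 19
19 × 5 = 95 ≡ 11 (mod 21)
(11)^5 ≡ 2 (mod 21)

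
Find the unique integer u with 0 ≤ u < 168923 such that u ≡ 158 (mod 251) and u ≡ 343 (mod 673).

12457

251⁻¹ mod 673: 251·244 ≡ 1 (mod 673), so 251⁻¹ ≡ 244.
u = 158 + 251·((343 − 158)·244 mod 673) = 158 + 251·49 = 12457.
Check: 12457 mod 251 = 158, 12457 mod 673 = 343. ✓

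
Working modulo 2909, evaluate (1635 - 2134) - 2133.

277

1635 - 2134 = -499 ≡ 2410 (mod 2909)
2410 - 2133 = 277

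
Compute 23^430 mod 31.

1

Compute successive squares:
23^1 ≡ 23 (mod 31)
23^2 ≡ 23^2 = 529 ≡ 2 (mod 31)
23^4 ≡ 2^2 = 4 (mod 31)
23^8 ≡ 4^2 = 16 (mod 31)
23^16 ≡ 16^2 = 256 ≡ 8 (mod 31)
23^32 ≡ 8^2 = 64 ≡ 2 (mod 31)
23^64 ≡ 2^2 = 4 (mod 31)
23^128 ≡ 4^2 = 16 (mod 31)
23^256 ≡ 16^2 = 256 ≡ 8 (mod 31)
23^430 = 23^256 * 23^128 * 23^32 * 23^8 * 23^4 * 23^2 ≡ 8 * 16 * 2 * 16 * 4 * 2 (mod 31).
Accumulate the product:
8 * 16 = 128 ≡ 4
4 * 2 = 8
8 * 16 = 128 ≡ 4
4 * 4 = 16
16 * 2 = 32 ≡ 1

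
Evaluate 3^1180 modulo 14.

1180 in binary is 10010011100, i.e. 1180 = 1024 + 128 + 16 + 8 + 4.
3^1 ≡ 3 (mod 14)
3^2 ≡ 3^2 = 9 (mod 14)
3^4 ≡ 9^2 = 81 ≡ 11 (mod 14)
3^8 ≡ 11^2 = 121 ≡ 9 (mod 14)
3^16 ≡ 9^2 = 81 ≡ 11 (mod 14)
3^32 ≡ 11^2 = 121 ≡ 9 (mod 14)
3^64 ≡ 9^2 = 81 ≡ 11 (mod 14)
3^128 ≡ 11^2 = 121 ≡ 9 (mod 14)
3^256 ≡ 9^2 = 81 ≡ 11 (mod 14)
3^512 ≡ 11^2 = 121 ≡ 9 (mod 14)
3^1024 ≡ 9^2 = 81 ≡ 11 (mod 14)
3^1180 = 3^1024 × 3^128 × 3^16 × 3^8 × 3^4 ≡ 11 × 9 × 11 × 9 × 11 (mod 14).
Accumulate the product:
11 × 9 = 99 ≡ 1
1 × 11 = 11
11 × 9 = 99 ≡ 1
1 × 11 = 11

11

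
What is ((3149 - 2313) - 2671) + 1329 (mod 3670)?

3164

3149 - 2313 = 836
836 - 2671 = -1835 ≡ 1835 (mod 3670)
1835 + 1329 = 3164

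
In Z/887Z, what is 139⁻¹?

753

Run the extended Euclidean algorithm:
887 = 6·139 + 53
139 = 2·53 + 33
53 = 1·33 + 20
33 = 1·20 + 13
20 = 1·13 + 7
13 = 1·7 + 6
7 = 1·6 + 1
6 = 6·1 + 0
gcd(139, 887) = 1, so the inverse exists.
Back-substitute for 1:
1 = 1·7 − 1·6
  = −1·13 + 2·7
  = 2·20 − 3·13
  = −3·33 + 5·20
  = 5·53 − 8·33
  = −8·139 + 21·53
  = 21·887 − 134·139
So 139⁻¹ ≡ −134 ≡ 753 (mod 887).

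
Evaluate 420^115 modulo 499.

Compute successive squares:
115 in binary is 1110011, i.e. 115 = 64 + 32 + 16 + 2 + 1.
420^1 ≡ 420 (mod 499)
420^2 ≡ 420^2 = 176400 ≡ 253 (mod 499)
420^4 ≡ 253^2 = 64009 ≡ 137 (mod 499)
420^8 ≡ 137^2 = 18769 ≡ 306 (mod 499)
420^16 ≡ 306^2 = 93636 ≡ 323 (mod 499)
420^32 ≡ 323^2 = 104329 ≡ 38 (mod 499)
420^64 ≡ 38^2 = 1444 ≡ 446 (mod 499)
420^115 = 420^64 × 420^32 × 420^16 × 420^2 × 420^1 ≡ 446 × 38 × 323 × 253 × 420 (mod 499).
Accumulate the product:
446 × 38 = 16948 ≡ 481
481 × 323 = 155363 ≡ 174
174 × 253 = 44022 ≡ 110
110 × 420 = 46200 ≡ 292

292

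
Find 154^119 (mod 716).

154^1 ≡ 154 (mod 716)
154^2 ≡ 154^2 = 23716 ≡ 88 (mod 716)
154^4 ≡ 88^2 = 7744 ≡ 584 (mod 716)
154^8 ≡ 584^2 = 341056 ≡ 240 (mod 716)
154^16 ≡ 240^2 = 57600 ≡ 320 (mod 716)
154^32 ≡ 320^2 = 102400 ≡ 12 (mod 716)
154^64 ≡ 12^2 = 144 (mod 716)
154^119 = 154^64 * 154^32 * 154^16 * 154^4 * 154^2 * 154^1 ≡ 144 * 12 * 320 * 584 * 88 * 154 (mod 716).
Accumulate the product:
144 * 12 = 1728 ≡ 296
296 * 320 = 94720 ≡ 208
208 * 584 = 121472 ≡ 468
468 * 88 = 41184 ≡ 372
372 * 154 = 57288 ≡ 8

8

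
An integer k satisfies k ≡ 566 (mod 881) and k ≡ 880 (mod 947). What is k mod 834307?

881⁻¹ mod 947: 881·330 ≡ 1 (mod 947), so 881⁻¹ ≡ 330.
k = 566 + 881·((880 − 566)·330 mod 947) = 566 + 881·397 = 350323.

350323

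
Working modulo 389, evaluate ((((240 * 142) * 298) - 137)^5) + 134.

284

240 * 142 = 34080 ≡ 237 (mod 389)
237 * 298 = 70626 ≡ 217 (mod 389)
217 - 137 = 80
(80)^5 ≡ 150 (mod 389)
150 + 134 = 284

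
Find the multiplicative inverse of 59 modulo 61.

By the extended Euclidean algorithm:
61 = 1*59 + 2
59 = 29*2 + 1
2 = 2*1 + 0
gcd(59, 61) = 1, so the inverse exists.
Back-substitute for 1:
1 = 1*59 − 29*2
  = −29*61 + 30*59
So 59⁻¹ ≡ 30 (mod 61).

30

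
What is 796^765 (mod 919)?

By square-and-multiply:
796^1 ≡ 796 (mod 919)
796^2 ≡ 796^2 = 633616 ≡ 425 (mod 919)
796^4 ≡ 425^2 = 180625 ≡ 501 (mod 919)
796^8 ≡ 501^2 = 251001 ≡ 114 (mod 919)
796^16 ≡ 114^2 = 12996 ≡ 130 (mod 919)
796^32 ≡ 130^2 = 16900 ≡ 358 (mod 919)
796^64 ≡ 358^2 = 128164 ≡ 423 (mod 919)
796^128 ≡ 423^2 = 178929 ≡ 643 (mod 919)
796^256 ≡ 643^2 = 413449 ≡ 818 (mod 919)
796^512 ≡ 818^2 = 669124 ≡ 92 (mod 919)
796^765 = 796^512 * 796^128 * 796^64 * 796^32 * 796^16 * 796^8 * 796^4 * 796^1 ≡ 92 * 643 * 423 * 358 * 130 * 114 * 501 * 796 (mod 919).
Accumulate the product:
92 * 643 = 59156 ≡ 340
340 * 423 = 143820 ≡ 456
456 * 358 = 163248 ≡ 585
585 * 130 = 76050 ≡ 692
692 * 114 = 78888 ≡ 773
773 * 501 = 387273 ≡ 374
374 * 796 = 297704 ≡ 867

867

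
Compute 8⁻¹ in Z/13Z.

5

By the extended Euclidean algorithm:
13 = 1×8 + 5
8 = 1×5 + 3
5 = 1×3 + 2
3 = 1×2 + 1
2 = 2×1 + 0
gcd(8, 13) = 1, so the inverse exists.
Back-substitute for 1:
1 = 1×3 − 1×2
  = −1×5 + 2×3
  = 2×8 − 3×5
  = −3×13 + 5×8
So 8⁻¹ ≡ 5 (mod 13).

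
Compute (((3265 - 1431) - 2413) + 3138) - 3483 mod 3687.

2763

3265 - 1431 = 1834
1834 - 2413 = -579 ≡ 3108 (mod 3687)
3108 + 3138 = 6246 ≡ 2559 (mod 3687)
2559 - 3483 = -924 ≡ 2763 (mod 3687)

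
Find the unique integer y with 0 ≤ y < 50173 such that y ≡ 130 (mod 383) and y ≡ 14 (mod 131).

383⁻¹ mod 131: 383×13 ≡ 1 (mod 131), so 383⁻¹ ≡ 13.
y = 130 + 383×((14 − 130)×13 mod 131) = 130 + 383×64 = 24642.
Check: 24642 mod 383 = 130, 24642 mod 131 = 14. ✓

24642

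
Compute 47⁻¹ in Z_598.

369

598 = 12*47 + 34
47 = 1*34 + 13
34 = 2*13 + 8
13 = 1*8 + 5
8 = 1*5 + 3
5 = 1*3 + 2
3 = 1*2 + 1
2 = 2*1 + 0
gcd(47, 598) = 1, so the inverse exists.
Back-substitute for 1:
1 = 1*3 − 1*2
  = −1*5 + 2*3
  = 2*8 − 3*5
  = −3*13 + 5*8
  = 5*34 − 13*13
  = −13*47 + 18*34
  = 18*598 − 229*47
So 47⁻¹ ≡ −229 ≡ 369 (mod 598).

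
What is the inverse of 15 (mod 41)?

Run the extended Euclidean algorithm:
41 = 2×15 + 11
15 = 1×11 + 4
11 = 2×4 + 3
4 = 1×3 + 1
3 = 3×1 + 0
gcd(15, 41) = 1, so the inverse exists.
Back-substitute for 1:
1 = 1×4 − 1×3
  = −1×11 + 3×4
  = 3×15 − 4×11
  = −4×41 + 11×15
So 15⁻¹ ≡ 11 (mod 41).

11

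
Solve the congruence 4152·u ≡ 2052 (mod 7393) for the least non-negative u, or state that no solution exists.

321

gcd(4152, 7393) = 1, so a unique solution mod 7393 exists.
4152⁻¹ ≡ 2605 (mod 7393).
u ≡ 2605·2052 ≡ 321 (mod 7393).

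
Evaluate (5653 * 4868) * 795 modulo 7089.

5653 * 4868 = 27518804 ≡ 6395 (mod 7089)
6395 * 795 = 5084025 ≡ 1212 (mod 7089)

1212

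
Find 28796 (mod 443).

28796 = 65·443 + 1, so 28796 ≡ 1 (mod 443).

1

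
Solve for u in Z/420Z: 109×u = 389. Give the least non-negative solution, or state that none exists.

gcd(109, 420) = 1, so a unique solution mod 420 exists.
109⁻¹ ≡ 289 (mod 420).
u ≡ 289×389 ≡ 281 (mod 420).

281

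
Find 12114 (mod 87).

12114 = 139×87 + 21, so 12114 ≡ 21 (mod 87).

21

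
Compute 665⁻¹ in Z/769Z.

244

769 = 1×665 + 104
665 = 6×104 + 41
104 = 2×41 + 22
41 = 1×22 + 19
22 = 1×19 + 3
19 = 6×3 + 1
3 = 3×1 + 0
gcd(665, 769) = 1, so the inverse exists.
Back-substitute for 1:
1 = 1×19 − 6×3
  = −6×22 + 7×19
  = 7×41 − 13×22
  = −13×104 + 33×41
  = 33×665 − 211×104
  = −211×769 + 244×665
So 665⁻¹ ≡ 244 (mod 769).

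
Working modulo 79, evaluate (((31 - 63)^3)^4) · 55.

42

31 - 63 = -32 ≡ 47 (mod 79)
(47)^3 ≡ 17 (mod 79)
(17)^4 ≡ 18 (mod 79)
18 · 55 = 990 ≡ 42 (mod 79)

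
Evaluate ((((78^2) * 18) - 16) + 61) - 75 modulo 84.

30

(78)^2 ≡ 36 (mod 84)
36 * 18 = 648 ≡ 60 (mod 84)
60 - 16 = 44
44 + 61 = 105 ≡ 21 (mod 84)
21 - 75 = -54 ≡ 30 (mod 84)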